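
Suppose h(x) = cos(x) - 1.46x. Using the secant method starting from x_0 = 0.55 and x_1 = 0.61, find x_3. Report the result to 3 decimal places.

h(0.55) = 0.04952, h(0.61) = -0.07095
x_2 = 0.61000 − (-0.07095)·(0.61000 − 0.55000) / (-0.07095 − 0.04952) = 0.61000 − (-0.00426)/(-0.12048) = 0.57466
h(0.57466) = 0.00036
x_3 = 0.57466 − 0.00036·(0.57466 − 0.61000) / (0.00036 − (-0.07095)) = 0.57466 − (-0.00001)/(0.07132) = 0.57485

0.575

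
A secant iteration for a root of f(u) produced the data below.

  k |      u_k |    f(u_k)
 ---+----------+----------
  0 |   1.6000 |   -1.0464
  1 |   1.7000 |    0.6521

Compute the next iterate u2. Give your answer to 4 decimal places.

u2 = 1.7000 − 0.6521·(1.7000 − 1.6000) / (0.6521 − (-1.0464))
   = 1.7000 − (0.065210)/(1.698500) = 1.661607

1.6616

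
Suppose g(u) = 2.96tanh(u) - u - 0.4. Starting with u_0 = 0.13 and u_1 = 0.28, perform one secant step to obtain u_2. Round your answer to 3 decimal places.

g(0.13) = -0.14735, g(0.28) = 0.12780
u_2 = 0.28000 − 0.12780·(0.28000 − 0.13000) / (0.12780 − (-0.14735)) = 0.28000 − (0.01917)/(0.27515) = 0.21033

0.210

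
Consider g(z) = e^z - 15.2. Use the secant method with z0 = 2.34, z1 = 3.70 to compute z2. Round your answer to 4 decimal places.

g(2.34) = -4.818763, g(3.70) = 25.247304
z2 = 3.700000 − 25.247304·(3.700000 − 2.340000) / (25.247304 − (-4.818763)) = 3.700000 − (34.336334)/(30.066068) = 2.557971

2.5580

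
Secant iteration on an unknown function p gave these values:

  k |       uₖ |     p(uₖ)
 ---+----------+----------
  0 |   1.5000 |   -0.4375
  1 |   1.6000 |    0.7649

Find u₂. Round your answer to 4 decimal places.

u₂ = 1.6000 − 0.7649·(1.6000 − 1.5000) / (0.7649 − (-0.4375))
   = 1.6000 − (0.076490)/(1.202400) = 1.536386

1.5364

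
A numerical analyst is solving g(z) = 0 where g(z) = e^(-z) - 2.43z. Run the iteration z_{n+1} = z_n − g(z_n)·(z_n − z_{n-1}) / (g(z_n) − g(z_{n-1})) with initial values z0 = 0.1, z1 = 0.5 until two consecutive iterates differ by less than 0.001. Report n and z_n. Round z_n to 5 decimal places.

g(0.1) = 0.6618374, g(0.5) = -0.6084693
z2 = 0.5000000 − (-0.6084693)·(0.4000000)/(-1.2703068) = 0.3084024;  |Δ| = 0.1915976
g(0.3084024) = -0.0147982
z3 = 0.3084024 − (-0.0147982)·(-0.1915976)/(0.5936712) = 0.3036265;  |Δ| = 0.0047759
g(0.3036265) = 0.0003240
z4 = 0.3036265 − 0.0003240·(-0.0047759)/(0.0151222) = 0.3037289;  |Δ| = 0.0001023
|z4 − z3| = 0.0001023 < 0.001

n = 4, z_n = 0.30373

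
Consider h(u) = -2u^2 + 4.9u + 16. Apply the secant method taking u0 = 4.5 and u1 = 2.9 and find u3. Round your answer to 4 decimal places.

h(4.5) = -2.450000, h(2.9) = 13.390000
u2 = 2.900000 − 13.390000·(2.900000 − 4.500000) / (13.390000 − (-2.450000)) = 2.900000 − (-21.424000)/(15.840000) = 4.252525
h(4.252525) = 0.669432
u3 = 4.252525 − 0.669432·(4.252525 − 2.900000) / (0.669432 − 13.390000) = 4.252525 − (0.905423)/(-12.720568) = 4.323703

4.3237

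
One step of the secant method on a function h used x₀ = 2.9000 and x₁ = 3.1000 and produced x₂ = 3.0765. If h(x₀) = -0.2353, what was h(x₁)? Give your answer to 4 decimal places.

The secant line through (2.9000, -0.2353) and (3.1000, h(x₁)) crosses zero at x₂ = 3.0765.
So (2.9000, -0.2353), (3.1000, h(x₁)), (3.0765, 0) are collinear:
h(x₁) = -0.2353 · (3.1000 − 3.0765) / (2.9000 − 3.0765) = -0.2353 · (0.023500)/(-0.176500) = 0.031329

0.0313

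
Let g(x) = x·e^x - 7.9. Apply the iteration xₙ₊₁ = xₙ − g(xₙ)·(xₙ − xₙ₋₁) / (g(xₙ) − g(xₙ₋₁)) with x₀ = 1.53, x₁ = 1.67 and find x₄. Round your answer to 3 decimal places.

g(1.53) = -0.83419, g(1.67) = 0.97132
x₂ = 1.67000 − 0.97132·(1.67000 − 1.53000) / (0.97132 − (-0.83419)) = 1.67000 − (0.13598)/(1.80551) = 1.59468
g(1.59468) = -0.04336
x₃ = 1.59468 − (-0.04336)·(1.59468 − 1.67000) / (-0.04336 − 0.97132) = 1.59468 − (0.00327)/(-1.01468) = 1.59790
g(1.59790) = -0.00213
x₄ = 1.59790 − (-0.00213)·(1.59790 − 1.59468) / (-0.00213 − (-0.04336)) = 1.59790 − (-0.00001)/(0.04124) = 1.59807

1.598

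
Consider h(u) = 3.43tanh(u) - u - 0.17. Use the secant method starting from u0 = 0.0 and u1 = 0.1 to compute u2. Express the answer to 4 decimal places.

h(0.0) = -0.170000, h(0.1) = 0.071861
u2 = 0.100000 − 0.071861·(0.100000 − 0.000000) / (0.071861 − (-0.170000)) = 0.100000 − (0.007186)/(0.241861) = 0.070288

0.0703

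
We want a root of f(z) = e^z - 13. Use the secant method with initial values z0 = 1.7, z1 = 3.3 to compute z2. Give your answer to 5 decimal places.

f(1.7) = -7.5260526, f(3.3) = 14.1126389
z2 = 3.3000000 − 14.1126389·(3.3000000 − 1.7000000) / (14.1126389 − (-7.5260526)) = 3.3000000 − (22.5802223)/(21.6386915) = 2.2564886

2.25649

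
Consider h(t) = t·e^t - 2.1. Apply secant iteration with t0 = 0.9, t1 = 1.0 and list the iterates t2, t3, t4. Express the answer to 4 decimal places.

h(0.9) = 0.113643, h(1.0) = 0.618282
t2 = 1.000000 − 0.618282·(1.000000 − 0.900000) / (0.618282 − 0.113643) = 1.000000 − (0.061828)/(0.504639) = 0.877480
h(0.877480) = 0.010194
t3 = 0.877480 − 0.010194·(0.877480 − 1.000000) / (0.010194 − 0.618282) = 0.877480 − (-0.001249)/(-0.608088) = 0.875427
h(0.875427) = 0.000935
t4 = 0.875427 − 0.000935·(0.875427 − 0.877480) / (0.000935 − 0.010194) = 0.875427 − (-0.000002)/(-0.009259) = 0.875219

0.8775, 0.8754, 0.8752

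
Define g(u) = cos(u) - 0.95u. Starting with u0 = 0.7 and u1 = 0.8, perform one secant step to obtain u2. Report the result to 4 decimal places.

0.7612

g(0.7) = 0.099842, g(0.8) = -0.063293
u2 = 0.800000 − (-0.063293)·(0.800000 − 0.700000) / (-0.063293 − 0.099842) = 0.800000 − (-0.006329)/(-0.163135) = 0.761202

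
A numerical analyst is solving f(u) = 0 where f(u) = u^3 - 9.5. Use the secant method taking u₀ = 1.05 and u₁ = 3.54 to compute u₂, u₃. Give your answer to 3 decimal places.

1.531, 1.822

f(1.05) = -8.34238, f(3.54) = 34.86186
u₂ = 3.54000 − 34.86186·(3.54000 − 1.05000) / (34.86186 − (-8.34238)) = 3.54000 − (86.80604)/(43.20424) = 1.53080
f(1.53080) = -5.91282
u₃ = 1.53080 − (-5.91282)·(1.53080 − 3.54000) / (-5.91282 − 34.86186) = 1.53080 − (11.88004)/(-40.77468) = 1.82216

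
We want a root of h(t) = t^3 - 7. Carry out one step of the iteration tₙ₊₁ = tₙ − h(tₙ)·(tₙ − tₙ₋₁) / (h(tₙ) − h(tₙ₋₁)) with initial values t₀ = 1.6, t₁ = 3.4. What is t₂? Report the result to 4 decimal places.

h(1.6) = -2.904000, h(3.4) = 32.304000
t₂ = 3.400000 − 32.304000·(3.400000 − 1.600000) / (32.304000 − (-2.904000)) = 3.400000 − (58.147200)/(35.208000) = 1.748466

1.7485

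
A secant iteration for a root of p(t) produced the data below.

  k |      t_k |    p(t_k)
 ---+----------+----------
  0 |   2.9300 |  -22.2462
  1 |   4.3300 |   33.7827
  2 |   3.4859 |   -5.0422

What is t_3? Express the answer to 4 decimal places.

3.5955

t_3 = 3.4859 − (-5.0422)·(3.4859 − 4.3300) / (-5.0422 − 33.7827)
   = 3.4859 − (4.256121)/(-38.824900) = 3.595523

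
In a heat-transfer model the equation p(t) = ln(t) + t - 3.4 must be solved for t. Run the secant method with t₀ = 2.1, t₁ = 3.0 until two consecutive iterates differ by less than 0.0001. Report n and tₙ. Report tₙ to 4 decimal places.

n = 5, tₙ = 2.4884

p(2.1) = -0.558063, p(3.0) = 0.698612
t₂ = 3.000000 − 0.698612·(0.900000)/(1.256675) = 2.499671;  |Δ| = 0.500329
p(2.499671) = 0.015830
t₃ = 2.499671 − 0.015830·(-0.500329)/(-0.682782) = 2.488071;  |Δ| = 0.011600
p(2.488071) = -0.000421
t₄ = 2.488071 − (-0.000421)·(-0.011600)/(-0.016251) = 2.488372;  |Δ| = 0.000301
p(2.488372) = 0.000000
t₅ = 2.488372 − 0.000000·(0.000301)/(0.000422) = 2.488372;  |Δ| = 0.000000
|t₅ − t₄| = 0.000000 < 0.0001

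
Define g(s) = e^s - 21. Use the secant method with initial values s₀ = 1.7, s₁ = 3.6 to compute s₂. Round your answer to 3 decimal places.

2.648

g(1.7) = -15.52605, g(3.6) = 15.59823
s₂ = 3.60000 − 15.59823·(3.60000 − 1.70000) / (15.59823 − (-15.52605)) = 3.60000 − (29.63665)/(31.12429) = 2.64780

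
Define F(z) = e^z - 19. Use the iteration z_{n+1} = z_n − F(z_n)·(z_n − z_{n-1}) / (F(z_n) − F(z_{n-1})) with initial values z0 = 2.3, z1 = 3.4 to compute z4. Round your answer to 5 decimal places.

F(2.3) = -9.0258175, F(3.4) = 10.9641000
z2 = 3.4000000 − 10.9641000·(3.4000000 − 2.3000000) / (10.9641000 − (-9.0258175)) = 3.4000000 − (12.0605101)/(19.9899176) = 2.7966703
F(2.7966703) = -2.6100171
z3 = 2.7966703 − (-2.6100171)·(2.7966703 − 3.4000000) / (-2.6100171 − 10.9641000) = 2.7966703 − (1.5747007)/(-13.5741172) = 2.9126779
F(2.9126779) = -0.5939770
z4 = 2.9126779 − (-0.5939770)·(2.9126779 − 2.7966703) / (-0.5939770 − (-2.6100171)) = 2.9126779 − (-0.0689059)/(2.0160401) = 2.9468568

2.94686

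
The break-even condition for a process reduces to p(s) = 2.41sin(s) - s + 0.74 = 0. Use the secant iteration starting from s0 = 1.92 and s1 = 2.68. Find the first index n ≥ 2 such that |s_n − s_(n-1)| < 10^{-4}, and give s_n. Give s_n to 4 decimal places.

p(1.92) = 1.084546, p(2.68) = -0.866647
s2 = 2.680000 − (-0.866647)·(0.760000)/(-1.951193) = 2.342436;  |Δ| = 0.337564
p(2.342436) = 0.124975
s3 = 2.342436 − 0.124975·(-0.337564)/(0.991622) = 2.384980;  |Δ| = 0.042543
p(2.384980) = 0.009395
s4 = 2.384980 − 0.009395·(0.042543)/(-0.115580) = 2.388438;  |Δ| = 0.003458
p(2.388438) = -0.000133
s5 = 2.388438 − (-0.000133)·(0.003458)/(-0.009528) = 2.388389;  |Δ| = 0.000048
|s5 − s4| = 0.000048 < 10^{-4}

n = 5, s_n = 2.3884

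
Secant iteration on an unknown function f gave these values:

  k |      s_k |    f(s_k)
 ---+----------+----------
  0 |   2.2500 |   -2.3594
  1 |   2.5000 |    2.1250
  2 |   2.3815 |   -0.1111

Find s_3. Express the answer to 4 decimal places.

s_3 = 2.3815 − (-0.1111)·(2.3815 − 2.5000) / (-0.1111 − 2.1250)
   = 2.3815 − (0.013165)/(-2.236100) = 2.387388

2.3874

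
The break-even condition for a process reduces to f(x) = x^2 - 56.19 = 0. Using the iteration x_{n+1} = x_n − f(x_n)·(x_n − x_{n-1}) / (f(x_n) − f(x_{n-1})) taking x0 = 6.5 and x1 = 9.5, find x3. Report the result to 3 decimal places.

7.481

f(6.5) = -13.94000, f(9.5) = 34.06000
x2 = 9.50000 − 34.06000·(9.50000 − 6.50000) / (34.06000 − (-13.94000)) = 9.50000 − (102.18000)/(48.00000) = 7.37125
f(7.37125) = -1.85467
x3 = 7.37125 − (-1.85467)·(7.37125 − 9.50000) / (-1.85467 − 34.06000) = 7.37125 − (3.94814)/(-35.91467) = 7.48118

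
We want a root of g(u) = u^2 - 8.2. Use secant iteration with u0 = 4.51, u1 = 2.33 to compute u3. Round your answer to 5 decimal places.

g(4.51) = 12.1401000, g(2.33) = -2.7711000
u2 = 2.3300000 − (-2.7711000)·(2.3300000 − 4.5100000) / (-2.7711000 − 12.1401000) = 2.3300000 − (6.0409980)/(-14.9112000) = 2.7351316
g(2.7351316) = -0.7190552
u3 = 2.7351316 − (-0.7190552)·(2.7351316 − 2.3300000) / (-0.7190552 − (-2.7711000)) = 2.7351316 − (-0.2913120)/(2.0520448) = 2.8770934

2.87709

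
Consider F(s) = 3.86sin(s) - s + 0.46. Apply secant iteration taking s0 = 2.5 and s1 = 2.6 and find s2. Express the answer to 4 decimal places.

F(2.5) = 0.270102, F(2.6) = -0.150165
s2 = 2.600000 − (-0.150165)·(2.600000 − 2.500000) / (-0.150165 − 0.270102) = 2.600000 − (-0.015016)/(-0.420267) = 2.564269

2.5643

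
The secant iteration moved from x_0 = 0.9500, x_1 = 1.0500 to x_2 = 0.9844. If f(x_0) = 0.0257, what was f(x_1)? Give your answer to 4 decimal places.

-0.0490

The secant line through (0.9500, 0.0257) and (1.0500, f(x_1)) crosses zero at x_2 = 0.9844.
So (0.9500, 0.0257), (1.0500, f(x_1)), (0.9844, 0) are collinear:
f(x_1) = 0.0257 · (1.0500 − 0.9844) / (0.9500 − 0.9844) = 0.0257 · (0.065600)/(-0.034400) = -0.049009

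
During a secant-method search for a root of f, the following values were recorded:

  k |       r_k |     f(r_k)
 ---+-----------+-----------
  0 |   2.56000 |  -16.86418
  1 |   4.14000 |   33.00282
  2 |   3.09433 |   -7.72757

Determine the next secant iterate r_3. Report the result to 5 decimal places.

3.29272

r_3 = 3.09433 − (-7.72757)·(3.09433 − 4.14000) / (-7.72757 − 33.00282)
   = 3.09433 − (8.0804881)/(-40.7303900) = 3.2927197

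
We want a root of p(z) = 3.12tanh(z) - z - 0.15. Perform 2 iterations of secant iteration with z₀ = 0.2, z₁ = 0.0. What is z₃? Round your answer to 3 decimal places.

0.071

p(0.2) = 0.26581, p(0.0) = -0.15000
z₂ = 0.00000 − (-0.15000)·(0.00000 − 0.20000) / (-0.15000 − 0.26581) = 0.00000 − (0.03000)/(-0.41581) = 0.07215
p(0.07215) = 0.00256
z₃ = 0.07215 − 0.00256·(0.07215 − 0.00000) / (0.00256 − (-0.15000)) = 0.07215 − (0.00019)/(0.15256) = 0.07094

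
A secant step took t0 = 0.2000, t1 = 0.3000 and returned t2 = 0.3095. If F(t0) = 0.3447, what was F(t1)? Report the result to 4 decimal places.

0.0299

The secant line through (0.2000, 0.3447) and (0.3000, F(t1)) crosses zero at t2 = 0.3095.
So (0.2000, 0.3447), (0.3000, F(t1)), (0.3095, 0) are collinear:
F(t1) = 0.3447 · (0.3000 − 0.3095) / (0.2000 − 0.3095) = 0.3447 · (-0.009500)/(-0.109500) = 0.029905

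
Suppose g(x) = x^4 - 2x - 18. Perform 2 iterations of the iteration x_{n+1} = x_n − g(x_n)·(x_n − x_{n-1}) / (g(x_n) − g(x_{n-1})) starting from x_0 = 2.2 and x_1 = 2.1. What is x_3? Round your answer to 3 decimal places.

g(2.2) = 1.02560, g(2.1) = -2.75190
x_2 = 2.10000 − (-2.75190)·(2.10000 − 2.20000) / (-2.75190 − 1.02560) = 2.10000 − (0.27519)/(-3.77750) = 2.17285
g(2.17285) = -0.05525
x_3 = 2.17285 − (-0.05525)·(2.17285 − 2.10000) / (-0.05525 − (-2.75190)) = 2.17285 − (-0.00403)/(2.69665) = 2.17434

2.174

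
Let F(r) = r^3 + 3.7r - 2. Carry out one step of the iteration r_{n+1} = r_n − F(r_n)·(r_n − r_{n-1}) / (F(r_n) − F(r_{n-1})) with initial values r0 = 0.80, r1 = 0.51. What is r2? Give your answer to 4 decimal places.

0.5061

F(0.80) = 1.472000, F(0.51) = 0.019651
r2 = 0.510000 − 0.019651·(0.510000 − 0.800000) / (0.019651 − 1.472000) = 0.510000 − (-0.005699)/(-1.452349) = 0.506076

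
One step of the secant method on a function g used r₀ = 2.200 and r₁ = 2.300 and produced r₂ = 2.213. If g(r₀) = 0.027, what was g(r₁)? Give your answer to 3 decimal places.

-0.181

The secant line through (2.200, 0.027) and (2.300, g(r₁)) crosses zero at r₂ = 2.213.
So (2.200, 0.027), (2.300, g(r₁)), (2.213, 0) are collinear:
g(r₁) = 0.027 · (2.300 − 2.213) / (2.200 − 2.213) = 0.027 · (0.08700)/(-0.01300) = -0.18069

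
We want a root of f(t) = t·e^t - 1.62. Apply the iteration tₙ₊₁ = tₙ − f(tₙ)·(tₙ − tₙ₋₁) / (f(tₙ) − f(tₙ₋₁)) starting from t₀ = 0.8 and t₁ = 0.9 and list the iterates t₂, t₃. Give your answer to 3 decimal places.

f(0.8) = 0.16043, f(0.9) = 0.59364
t₂ = 0.90000 − 0.59364·(0.90000 − 0.80000) / (0.59364 − 0.16043) = 0.90000 − (0.05936)/(0.43321) = 0.76297
f(0.76297) = 0.01628
t₃ = 0.76297 − 0.01628·(0.76297 − 0.90000) / (0.01628 − 0.59364) = 0.76297 − (-0.00223)/(-0.57736) = 0.75910

0.763, 0.759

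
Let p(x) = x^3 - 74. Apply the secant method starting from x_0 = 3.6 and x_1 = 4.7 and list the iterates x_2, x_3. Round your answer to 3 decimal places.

p(3.6) = -27.34400, p(4.7) = 29.82300
x_2 = 4.70000 − 29.82300·(4.70000 − 3.60000) / (29.82300 − (-27.34400)) = 4.70000 − (32.80530)/(57.16700) = 4.12615
p(4.12615) = -3.75184
x_3 = 4.12615 − (-3.75184)·(4.12615 − 4.70000) / (-3.75184 − 29.82300) = 4.12615 − (2.15300)/(-33.57484) = 4.19027

4.126, 4.190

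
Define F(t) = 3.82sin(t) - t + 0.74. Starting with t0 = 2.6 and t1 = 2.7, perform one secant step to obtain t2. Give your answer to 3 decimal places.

2.625

F(2.6) = 0.10922, F(2.7) = -0.32741
t2 = 2.70000 − (-0.32741)·(2.70000 − 2.60000) / (-0.32741 − 0.10922) = 2.70000 − (-0.03274)/(-0.43662) = 2.62501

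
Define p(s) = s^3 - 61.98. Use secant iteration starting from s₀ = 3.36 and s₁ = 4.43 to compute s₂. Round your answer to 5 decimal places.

p(3.36) = -24.0469440, p(4.43) = 24.9583070
s₂ = 4.4300000 − 24.9583070·(4.4300000 − 3.3600000) / (24.9583070 − (-24.0469440)) = 4.4300000 − (26.7053885)/(49.0052510) = 3.8850505

3.88505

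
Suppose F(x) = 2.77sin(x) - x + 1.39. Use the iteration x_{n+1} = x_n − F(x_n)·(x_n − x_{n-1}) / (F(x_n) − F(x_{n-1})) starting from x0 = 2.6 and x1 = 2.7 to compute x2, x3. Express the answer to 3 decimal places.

F(2.6) = 0.21794, F(2.7) = -0.12616
x2 = 2.70000 − (-0.12616)·(2.70000 − 2.60000) / (-0.12616 − 0.21794) = 2.70000 − (-0.01262)/(-0.34410) = 2.66334
F(2.66334) = 0.00151
x3 = 2.66334 − 0.00151·(2.66334 − 2.70000) / (0.00151 − (-0.12616)) = 2.66334 − (-0.00006)/(0.12766) = 2.66377

2.663, 2.664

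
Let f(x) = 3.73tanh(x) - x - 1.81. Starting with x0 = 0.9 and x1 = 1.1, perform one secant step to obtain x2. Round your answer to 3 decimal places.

0.967

f(0.9) = -0.03821, f(1.1) = 0.07586
x2 = 1.10000 − 0.07586·(1.10000 − 0.90000) / (0.07586 − (-0.03821)) = 1.10000 − (0.01517)/(0.11407) = 0.96699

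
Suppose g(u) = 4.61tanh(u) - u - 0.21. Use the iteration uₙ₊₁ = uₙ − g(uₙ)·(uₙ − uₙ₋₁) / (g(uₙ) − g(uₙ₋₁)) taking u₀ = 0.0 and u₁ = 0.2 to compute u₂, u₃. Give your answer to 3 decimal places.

0.059, 0.058

g(0.0) = -0.21000, g(0.2) = 0.49990
u₂ = 0.20000 − 0.49990·(0.20000 − 0.00000) / (0.49990 − (-0.21000)) = 0.20000 − (0.09998)/(0.70990) = 0.05916
g(0.05916) = 0.00326
u₃ = 0.05916 − 0.00326·(0.05916 − 0.20000) / (0.00326 − 0.49990) = 0.05916 − (-0.00046)/(-0.49664) = 0.05824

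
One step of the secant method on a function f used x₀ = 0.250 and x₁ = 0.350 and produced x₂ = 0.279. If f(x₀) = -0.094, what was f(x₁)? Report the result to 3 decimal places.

0.230

The secant line through (0.250, -0.094) and (0.350, f(x₁)) crosses zero at x₂ = 0.279.
So (0.250, -0.094), (0.350, f(x₁)), (0.279, 0) are collinear:
f(x₁) = -0.094 · (0.350 − 0.279) / (0.250 − 0.279) = -0.094 · (0.07100)/(-0.02900) = 0.23014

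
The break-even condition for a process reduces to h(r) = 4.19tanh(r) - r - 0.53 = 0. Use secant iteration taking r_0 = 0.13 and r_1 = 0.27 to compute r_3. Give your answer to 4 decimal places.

0.1682

h(0.13) = -0.118348, h(0.27) = 0.304588
r_2 = 0.270000 − 0.304588·(0.270000 − 0.130000) / (0.304588 − (-0.118348)) = 0.270000 − (0.042642)/(0.422936) = 0.169175
h(0.169175) = 0.002984
r_3 = 0.169175 − 0.002984·(0.169175 − 0.270000) / (0.002984 − 0.304588) = 0.169175 − (-0.000301)/(-0.301604) = 0.168178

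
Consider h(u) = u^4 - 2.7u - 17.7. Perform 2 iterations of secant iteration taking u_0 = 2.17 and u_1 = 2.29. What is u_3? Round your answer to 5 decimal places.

2.20523

h(2.17) = -1.3852608, h(2.29) = 3.6175848
u_2 = 2.2900000 − 3.6175848·(2.2900000 − 2.1700000) / (3.6175848 − (-1.3852608)) = 2.2900000 − (0.4341102)/(5.0028456) = 2.2032273
h(2.2032273) = -0.0853518
u_3 = 2.2032273 − (-0.0853518)·(2.2032273 − 2.2900000) / (-0.0853518 − 3.6175848) = 2.2032273 − (0.0074062)/(-3.7029366) = 2.2052274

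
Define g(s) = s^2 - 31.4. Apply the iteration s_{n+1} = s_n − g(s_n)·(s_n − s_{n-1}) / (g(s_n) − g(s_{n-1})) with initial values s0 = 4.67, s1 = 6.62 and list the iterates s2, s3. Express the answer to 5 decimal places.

g(4.67) = -9.5911000, g(6.62) = 12.4244000
s2 = 6.6200000 − 12.4244000·(6.6200000 − 4.6700000) / (12.4244000 − (-9.5911000)) = 6.6200000 − (24.2275800)/(22.0155000) = 5.5195217
g(5.5195217) = -0.9348802
s3 = 5.5195217 − (-0.9348802)·(5.5195217 − 6.6200000) / (-0.9348802 − 12.4244000) = 5.5195217 − (1.0288154)/(-13.3592802) = 5.5965330

5.51952, 5.59653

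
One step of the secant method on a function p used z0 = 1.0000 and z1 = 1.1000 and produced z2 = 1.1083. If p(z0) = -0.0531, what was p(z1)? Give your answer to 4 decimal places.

-0.0041

The secant line through (1.0000, -0.0531) and (1.1000, p(z1)) crosses zero at z2 = 1.1083.
So (1.0000, -0.0531), (1.1000, p(z1)), (1.1083, 0) are collinear:
p(z1) = -0.0531 · (1.1000 − 1.1083) / (1.0000 − 1.1083) = -0.0531 · (-0.008300)/(-0.108300) = -0.004070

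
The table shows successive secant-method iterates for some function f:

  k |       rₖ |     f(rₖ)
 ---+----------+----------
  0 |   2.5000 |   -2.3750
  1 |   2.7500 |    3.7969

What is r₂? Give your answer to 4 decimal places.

r₂ = 2.7500 − 3.7969·(2.7500 − 2.5000) / (3.7969 − (-2.3750))
   = 2.7500 − (0.949225)/(6.171900) = 2.596202

2.5962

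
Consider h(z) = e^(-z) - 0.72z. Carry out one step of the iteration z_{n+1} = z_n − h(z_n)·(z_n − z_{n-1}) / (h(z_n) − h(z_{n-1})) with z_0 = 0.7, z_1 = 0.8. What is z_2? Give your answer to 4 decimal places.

h(0.7) = -0.007415, h(0.8) = -0.126671
z_2 = 0.800000 − (-0.126671)·(0.800000 − 0.700000) / (-0.126671 − (-0.007415)) = 0.800000 − (-0.012667)/(-0.119256) = 0.693783

0.6938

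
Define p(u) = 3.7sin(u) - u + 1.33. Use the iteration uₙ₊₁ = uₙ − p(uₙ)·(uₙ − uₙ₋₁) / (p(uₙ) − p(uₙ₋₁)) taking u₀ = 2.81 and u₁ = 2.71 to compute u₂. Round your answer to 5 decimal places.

2.74785

p(2.81) = -0.2754675, p(2.71) = 0.1677764
u₂ = 2.7100000 − 0.1677764·(2.7100000 − 2.8100000) / (0.1677764 − (-0.2754675)) = 2.7100000 − (-0.0167776)/(0.4432438) = 2.7478519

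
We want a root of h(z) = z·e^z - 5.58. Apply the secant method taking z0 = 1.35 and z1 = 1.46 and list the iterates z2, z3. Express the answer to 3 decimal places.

h(1.35) = -0.37248, h(1.46) = 0.70670
z2 = 1.46000 − 0.70670·(1.46000 − 1.35000) / (0.70670 − (-0.37248)) = 1.46000 − (0.07774)/(1.07918) = 1.38797
h(1.38797) = -0.01884
z3 = 1.38797 − (-0.01884)·(1.38797 − 1.46000) / (-0.01884 − 0.70670) = 1.38797 − (0.00136)/(-0.72555) = 1.38984

1.388, 1.390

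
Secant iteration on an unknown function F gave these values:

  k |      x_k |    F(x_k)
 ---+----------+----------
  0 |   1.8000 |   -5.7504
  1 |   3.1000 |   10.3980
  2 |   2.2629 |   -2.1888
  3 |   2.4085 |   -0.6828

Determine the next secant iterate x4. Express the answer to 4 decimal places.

x4 = 2.4085 − (-0.6828)·(2.4085 − 2.2629) / (-0.6828 − (-2.1888))
   = 2.4085 − (-0.099416)/(1.506000) = 2.474513

2.4745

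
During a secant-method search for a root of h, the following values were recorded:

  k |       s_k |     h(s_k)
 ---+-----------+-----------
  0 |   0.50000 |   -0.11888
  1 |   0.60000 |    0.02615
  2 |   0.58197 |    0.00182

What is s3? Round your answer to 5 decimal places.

0.58062

s3 = 0.58197 − 0.00182·(0.58197 − 0.60000) / (0.00182 − 0.02615)
   = 0.58197 − (-0.0000328)/(-0.0243300) = 0.5806213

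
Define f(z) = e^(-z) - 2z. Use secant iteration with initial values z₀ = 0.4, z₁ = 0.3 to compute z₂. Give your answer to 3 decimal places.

0.352

f(0.4) = -0.12968, f(0.3) = 0.14082
z₂ = 0.30000 − 0.14082·(0.30000 − 0.40000) / (0.14082 − (-0.12968)) = 0.30000 − (-0.01408)/(0.27050) = 0.35206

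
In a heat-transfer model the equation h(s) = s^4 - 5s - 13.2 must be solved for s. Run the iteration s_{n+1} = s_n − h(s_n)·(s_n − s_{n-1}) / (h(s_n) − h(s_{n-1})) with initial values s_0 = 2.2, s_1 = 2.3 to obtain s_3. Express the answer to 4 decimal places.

2.2202

h(2.2) = -0.774400, h(2.3) = 3.284100
s_2 = 2.300000 − 3.284100·(2.300000 − 2.200000) / (3.284100 − (-0.774400)) = 2.300000 − (0.328410)/(4.058500) = 2.219081
h(2.219081) = -0.046475
s_3 = 2.219081 − (-0.046475)·(2.219081 − 2.300000) / (-0.046475 − 3.284100) = 2.219081 − (0.003761)/(-3.330575) = 2.220210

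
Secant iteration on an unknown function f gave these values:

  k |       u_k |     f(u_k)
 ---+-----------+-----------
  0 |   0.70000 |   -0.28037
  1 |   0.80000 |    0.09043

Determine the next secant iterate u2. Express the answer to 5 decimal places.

u2 = 0.80000 − 0.09043·(0.80000 − 0.70000) / (0.09043 − (-0.28037))
   = 0.80000 − (0.0090430)/(0.3708000) = 0.7756122

0.77561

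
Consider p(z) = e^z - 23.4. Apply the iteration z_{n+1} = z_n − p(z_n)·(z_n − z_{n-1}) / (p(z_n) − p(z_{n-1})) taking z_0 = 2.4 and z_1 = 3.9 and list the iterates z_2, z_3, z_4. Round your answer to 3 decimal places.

2.884, 3.062, 3.166

p(2.4) = -12.37682, p(3.9) = 26.00245
z_2 = 3.90000 − 26.00245·(3.90000 − 2.40000) / (26.00245 − (-12.37682)) = 3.90000 − (39.00367)/(38.37927) = 2.88373
p(2.88373) = -5.51914
z_3 = 2.88373 − (-5.51914)·(2.88373 − 3.90000) / (-5.51914 − 26.00245) = 2.88373 − (5.60893)/(-31.52159) = 3.06167
p(3.06167) = -2.03679
z_4 = 3.06167 − (-2.03679)·(3.06167 − 2.88373) / (-2.03679 − (-5.51914)) = 3.06167 − (-0.36243)/(3.48235) = 3.16575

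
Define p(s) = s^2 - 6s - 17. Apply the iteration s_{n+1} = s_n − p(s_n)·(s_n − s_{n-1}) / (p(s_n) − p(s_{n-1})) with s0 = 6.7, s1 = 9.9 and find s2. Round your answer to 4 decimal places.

7.8613

p(6.7) = -12.310000, p(9.9) = 21.610000
s2 = 9.900000 − 21.610000·(9.900000 − 6.700000) / (21.610000 − (-12.310000)) = 9.900000 − (69.152000)/(33.920000) = 7.861321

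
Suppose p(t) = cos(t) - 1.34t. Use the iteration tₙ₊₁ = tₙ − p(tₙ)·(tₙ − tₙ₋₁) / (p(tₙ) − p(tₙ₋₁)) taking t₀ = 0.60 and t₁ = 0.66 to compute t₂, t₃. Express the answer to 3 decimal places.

p(0.60) = 0.02134, p(0.66) = -0.09441
t₂ = 0.66000 − (-0.09441)·(0.66000 − 0.60000) / (-0.09441 − 0.02134) = 0.66000 − (-0.00566)/(-0.11574) = 0.61106
p(0.61106) = 0.00022
t₃ = 0.61106 − 0.00022·(0.61106 − 0.66000) / (0.00022 − (-0.09441)) = 0.61106 − (-0.00001)/(0.09463) = 0.61117

0.611, 0.611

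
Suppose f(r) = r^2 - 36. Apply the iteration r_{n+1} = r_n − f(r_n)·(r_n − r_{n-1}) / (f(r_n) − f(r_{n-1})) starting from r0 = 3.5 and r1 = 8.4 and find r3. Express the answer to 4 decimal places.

f(3.5) = -23.750000, f(8.4) = 34.560000
r2 = 8.400000 − 34.560000·(8.400000 − 3.500000) / (34.560000 − (-23.750000)) = 8.400000 − (169.344000)/(58.310000) = 5.495798
f(5.495798) = -5.796201
r3 = 5.495798 − (-5.796201)·(5.495798 − 8.400000) / (-5.796201 − 34.560000) = 5.495798 − (16.833336)/(-40.356201) = 5.912917

5.9129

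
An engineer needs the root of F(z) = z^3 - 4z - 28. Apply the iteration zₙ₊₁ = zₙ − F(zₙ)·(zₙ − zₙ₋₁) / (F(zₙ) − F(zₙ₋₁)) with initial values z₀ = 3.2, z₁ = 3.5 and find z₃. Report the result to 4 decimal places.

F(3.2) = -8.032000, F(3.5) = 0.875000
z₂ = 3.500000 − 0.875000·(3.500000 − 3.200000) / (0.875000 − (-8.032000)) = 3.500000 − (0.262500)/(8.907000) = 3.470529
F(3.470529) = -0.081088
z₃ = 3.470529 − (-0.081088)·(3.470529 − 3.500000) / (-0.081088 − 0.875000) = 3.470529 − (0.002390)/(-0.956088) = 3.473028

3.4730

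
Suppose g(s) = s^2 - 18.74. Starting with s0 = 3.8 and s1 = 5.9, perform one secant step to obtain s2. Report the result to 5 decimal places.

4.24330

g(3.8) = -4.3000000, g(5.9) = 16.0700000
s2 = 5.9000000 − 16.0700000·(5.9000000 − 3.8000000) / (16.0700000 − (-4.3000000)) = 5.9000000 − (33.7470000)/(20.3700000) = 4.2432990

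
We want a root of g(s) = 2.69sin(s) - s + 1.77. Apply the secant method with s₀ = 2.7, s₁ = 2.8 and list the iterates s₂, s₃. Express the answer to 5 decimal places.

g(2.7) = 0.2196519, g(2.8) = -0.1288819
s₂ = 2.8000000 − (-0.1288819)·(2.8000000 − 2.7000000) / (-0.1288819 − 0.2196519) = 2.8000000 − (-0.0128882)/(-0.3485338) = 2.7630217
g(2.7630217) = 0.0011835
s₃ = 2.7630217 − 0.0011835·(2.7630217 − 2.8000000) / (0.0011835 − (-0.1288819)) = 2.7630217 − (-0.0000438)/(0.1300653) = 2.7633582

2.76302, 2.76336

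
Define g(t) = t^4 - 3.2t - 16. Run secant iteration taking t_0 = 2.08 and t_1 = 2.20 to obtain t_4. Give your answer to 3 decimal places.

2.190

g(2.08) = -3.93826, g(2.20) = 0.38560
t_2 = 2.20000 − 0.38560·(2.20000 − 2.08000) / (0.38560 − (-3.93826)) = 2.20000 − (0.04627)/(4.32386) = 2.18930
g(2.18930) = -0.03264
t_3 = 2.18930 − (-0.03264)·(2.18930 − 2.20000) / (-0.03264 − 0.38560) = 2.18930 − (0.00035)/(-0.41824) = 2.19013
g(2.19013) = -0.00024
t_4 = 2.19013 − (-0.00024)·(2.19013 − 2.18930) / (-0.00024 − (-0.03264)) = 2.19013 − (0.00000)/(0.03240) = 2.19014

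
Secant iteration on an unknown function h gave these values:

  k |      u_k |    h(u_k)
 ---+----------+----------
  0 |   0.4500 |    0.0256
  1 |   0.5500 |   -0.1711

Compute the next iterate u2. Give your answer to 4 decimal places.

u2 = 0.5500 − (-0.1711)·(0.5500 − 0.4500) / (-0.1711 − 0.0256)
   = 0.5500 − (-0.017110)/(-0.196700) = 0.463015

0.4630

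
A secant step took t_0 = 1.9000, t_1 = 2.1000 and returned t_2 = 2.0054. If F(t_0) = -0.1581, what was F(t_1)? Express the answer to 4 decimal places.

0.1419

The secant line through (1.9000, -0.1581) and (2.1000, F(t_1)) crosses zero at t_2 = 2.0054.
So (1.9000, -0.1581), (2.1000, F(t_1)), (2.0054, 0) are collinear:
F(t_1) = -0.1581 · (2.1000 − 2.0054) / (1.9000 − 2.0054) = -0.1581 · (0.094600)/(-0.105400) = 0.141900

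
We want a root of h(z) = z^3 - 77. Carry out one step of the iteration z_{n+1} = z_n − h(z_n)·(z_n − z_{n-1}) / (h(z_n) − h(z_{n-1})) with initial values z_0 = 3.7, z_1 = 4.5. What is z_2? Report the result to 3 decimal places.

h(3.7) = -26.34700, h(4.5) = 14.12500
z_2 = 4.50000 − 14.12500·(4.50000 − 3.70000) / (14.12500 − (-26.34700)) = 4.50000 − (11.30000)/(40.47200) = 4.22079

4.221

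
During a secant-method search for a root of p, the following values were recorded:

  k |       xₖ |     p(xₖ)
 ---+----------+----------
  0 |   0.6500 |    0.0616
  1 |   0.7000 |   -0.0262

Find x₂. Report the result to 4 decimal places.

x₂ = 0.7000 − (-0.0262)·(0.7000 − 0.6500) / (-0.0262 − 0.0616)
   = 0.7000 − (-0.001310)/(-0.087800) = 0.685080

0.6851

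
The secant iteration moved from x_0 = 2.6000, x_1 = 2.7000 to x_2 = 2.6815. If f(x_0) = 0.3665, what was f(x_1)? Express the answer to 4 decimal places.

-0.0832

The secant line through (2.6000, 0.3665) and (2.7000, f(x_1)) crosses zero at x_2 = 2.6815.
So (2.6000, 0.3665), (2.7000, f(x_1)), (2.6815, 0) are collinear:
f(x_1) = 0.3665 · (2.7000 − 2.6815) / (2.6000 − 2.6815) = 0.3665 · (0.018500)/(-0.081500) = -0.083193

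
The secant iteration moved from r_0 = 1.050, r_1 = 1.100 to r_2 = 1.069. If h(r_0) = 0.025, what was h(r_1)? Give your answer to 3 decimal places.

-0.041

The secant line through (1.050, 0.025) and (1.100, h(r_1)) crosses zero at r_2 = 1.069.
So (1.050, 0.025), (1.100, h(r_1)), (1.069, 0) are collinear:
h(r_1) = 0.025 · (1.100 − 1.069) / (1.050 − 1.069) = 0.025 · (0.03100)/(-0.01900) = -0.04079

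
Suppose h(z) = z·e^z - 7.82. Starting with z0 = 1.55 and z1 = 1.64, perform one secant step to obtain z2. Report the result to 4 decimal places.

1.5904

h(1.55) = -0.517221, h(1.64) = 0.634478
z2 = 1.640000 − 0.634478·(1.640000 − 1.550000) / (0.634478 − (-0.517221)) = 1.640000 − (0.057103)/(1.151699) = 1.590418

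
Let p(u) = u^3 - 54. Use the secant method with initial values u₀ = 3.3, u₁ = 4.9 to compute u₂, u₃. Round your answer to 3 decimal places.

p(3.3) = -18.06300, p(4.9) = 63.64900
u₂ = 4.90000 − 63.64900·(4.90000 − 3.30000) / (63.64900 − (-18.06300)) = 4.90000 − (101.83840)/(81.71200) = 3.65369
p(3.65369) = -5.22521
u₃ = 3.65369 − (-5.22521)·(3.65369 − 4.90000) / (-5.22521 − 63.64900) = 3.65369 − (6.51222)/(-68.87421) = 3.74824

3.654, 3.748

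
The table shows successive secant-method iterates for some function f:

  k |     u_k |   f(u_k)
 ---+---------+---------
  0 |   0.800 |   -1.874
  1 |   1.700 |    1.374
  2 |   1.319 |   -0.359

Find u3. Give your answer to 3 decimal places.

1.398

u3 = 1.319 − (-0.359)·(1.319 − 1.700) / (-0.359 − 1.374)
   = 1.319 − (0.13678)/(-1.73300) = 1.39793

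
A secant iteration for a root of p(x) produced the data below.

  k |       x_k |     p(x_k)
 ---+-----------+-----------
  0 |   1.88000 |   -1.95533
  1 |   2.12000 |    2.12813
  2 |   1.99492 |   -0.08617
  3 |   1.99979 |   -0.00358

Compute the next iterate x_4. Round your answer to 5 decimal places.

2.00000

x_4 = 1.99979 − (-0.00358)·(1.99979 − 1.99492) / (-0.00358 − (-0.08617))
   = 1.99979 − (-0.0000174)/(0.0825900) = 2.0000011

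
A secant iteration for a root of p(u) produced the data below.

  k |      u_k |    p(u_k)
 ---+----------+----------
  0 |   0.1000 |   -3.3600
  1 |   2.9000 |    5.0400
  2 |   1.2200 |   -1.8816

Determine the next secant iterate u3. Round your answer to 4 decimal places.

1.6767

u3 = 1.2200 − (-1.8816)·(1.2200 − 2.9000) / (-1.8816 − 5.0400)
   = 1.2200 − (3.161088)/(-6.921600) = 1.676699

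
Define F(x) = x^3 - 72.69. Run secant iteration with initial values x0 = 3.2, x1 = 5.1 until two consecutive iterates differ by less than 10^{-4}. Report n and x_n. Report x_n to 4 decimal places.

n = 6, x_n = 4.1734

F(3.2) = -39.922000, F(5.1) = 59.961000
x2 = 5.100000 − 59.961000·(1.900000)/(99.883000) = 3.959407;  |Δ| = 1.140593
F(3.959407) = -10.618781
x3 = 3.959407 − (-10.618781)·(-1.140593)/(-70.579781) = 4.131010;  |Δ| = 0.171603
F(4.131010) = -2.193326
x4 = 4.131010 − (-2.193326)·(0.171603)/(8.425455) = 4.175682;  |Δ| = 0.044672
F(4.175682) = 0.118508
x5 = 4.175682 − 0.118508·(0.044672)/(2.311834) = 4.173392;  |Δ| = 0.002290
F(4.173392) = -0.001211
x6 = 4.173392 − (-0.001211)·(-0.002290)/(-0.119719) = 4.173415;  |Δ| = 0.000023
|x6 − x5| = 0.000023 < 10^{-4}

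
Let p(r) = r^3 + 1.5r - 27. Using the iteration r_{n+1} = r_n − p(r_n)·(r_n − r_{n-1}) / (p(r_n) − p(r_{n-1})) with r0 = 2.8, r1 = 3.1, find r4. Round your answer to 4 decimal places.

p(2.8) = -0.848000, p(3.1) = 7.441000
r2 = 3.100000 − 7.441000·(3.100000 − 2.800000) / (7.441000 − (-0.848000)) = 3.100000 − (2.232300)/(8.289000) = 2.830691
p(2.830691) = -0.072163
r3 = 2.830691 − (-0.072163)·(2.830691 − 3.100000) / (-0.072163 − 7.441000) = 2.830691 − (0.019434)/(-7.513163) = 2.833278
p(2.833278) = -0.006046
r4 = 2.833278 − (-0.006046)·(2.833278 − 2.830691) / (-0.006046 − (-0.072163)) = 2.833278 − (-0.000016)/(0.066116) = 2.833515

2.8335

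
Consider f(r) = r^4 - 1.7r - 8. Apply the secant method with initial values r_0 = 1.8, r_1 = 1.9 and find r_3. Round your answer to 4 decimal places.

f(1.8) = -0.562400, f(1.9) = 1.802100
r_2 = 1.900000 − 1.802100·(1.900000 − 1.800000) / (1.802100 − (-0.562400)) = 1.900000 − (0.180210)/(2.364500) = 1.823785
f(1.823785) = -0.036880
r_3 = 1.823785 − (-0.036880)·(1.823785 − 1.900000) / (-0.036880 − 1.802100) = 1.823785 − (0.002811)/(-1.838980) = 1.825314

1.8253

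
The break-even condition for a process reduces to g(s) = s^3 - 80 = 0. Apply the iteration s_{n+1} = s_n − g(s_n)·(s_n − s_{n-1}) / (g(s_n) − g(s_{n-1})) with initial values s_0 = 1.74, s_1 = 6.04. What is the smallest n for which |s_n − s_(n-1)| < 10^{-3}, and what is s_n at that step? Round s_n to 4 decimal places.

n = 7, s_n = 4.3089

g(1.74) = -74.731976, g(6.04) = 140.348864
s_2 = 6.040000 − 140.348864·(4.300000)/(215.080840) = 3.234078;  |Δ| = 2.805922
g(3.234078) = -46.173944
s_3 = 3.234078 − (-46.173944)·(-2.805922)/(-186.522808) = 3.928687;  |Δ| = 0.694609
g(3.928687) = -19.362353
s_4 = 3.928687 − (-19.362353)·(0.694609)/(26.811590) = 4.430309;  |Δ| = 0.501622
g(4.430309) = 6.956485
s_5 = 4.430309 − 6.956485·(0.501622)/(26.318838) = 4.297722;  |Δ| = 0.132587
g(4.297722) = -0.619282
s_6 = 4.297722 − (-0.619282)·(-0.132587)/(-7.575767) = 4.308561;  |Δ| = 0.010838
g(4.308561) = -0.017202
s_7 = 4.308561 − (-0.017202)·(0.010838)/(0.602079) = 4.308870;  |Δ| = 0.000310
|s_7 − s_6| = 0.000310 < 10^{-3}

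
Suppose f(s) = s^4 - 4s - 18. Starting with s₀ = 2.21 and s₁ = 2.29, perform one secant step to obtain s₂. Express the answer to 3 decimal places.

2.282

f(2.21) = -2.98557, f(2.29) = 0.34058
s₂ = 2.29000 − 0.34058·(2.29000 − 2.21000) / (0.34058 − (-2.98557)) = 2.29000 − (0.02725)/(3.32615) = 2.28181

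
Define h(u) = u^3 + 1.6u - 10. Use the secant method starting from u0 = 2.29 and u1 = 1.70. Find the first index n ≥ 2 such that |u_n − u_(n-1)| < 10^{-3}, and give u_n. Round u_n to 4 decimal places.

h(2.29) = 5.672989, h(1.70) = -2.367000
u2 = 1.700000 − (-2.367000)·(-0.590000)/(-8.039989) = 1.873698;  |Δ| = 0.173698
h(1.873698) = -0.424009
u3 = 1.873698 − (-0.424009)·(0.173698)/(1.942991) = 1.911603;  |Δ| = 0.037905
h(1.911603) = 0.043997
u4 = 1.911603 − 0.043997·(0.037905)/(0.468006) = 1.908040;  |Δ| = 0.003563
h(1.908040) = -0.000697
u5 = 1.908040 − (-0.000697)·(-0.003563)/(-0.044694) = 1.908095;  |Δ| = 0.000056
|u5 − u4| = 0.000056 < 10^{-3}

n = 5, u_n = 1.9081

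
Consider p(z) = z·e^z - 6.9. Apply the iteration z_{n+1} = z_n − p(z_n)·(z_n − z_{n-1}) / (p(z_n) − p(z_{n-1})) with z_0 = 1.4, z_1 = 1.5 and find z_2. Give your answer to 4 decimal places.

p(1.4) = -1.222720, p(1.5) = -0.177466
z_2 = 1.500000 − (-0.177466)·(1.500000 − 1.400000) / (-0.177466 − (-1.222720)) = 1.500000 − (-0.017747)/(1.045254) = 1.516978

1.5170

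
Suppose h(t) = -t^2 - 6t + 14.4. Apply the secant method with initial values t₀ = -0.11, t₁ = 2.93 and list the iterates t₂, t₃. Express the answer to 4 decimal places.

1.5961, 1.8123

h(-0.11) = 15.047900, h(2.93) = -11.764900
t₂ = 2.930000 − (-11.764900)·(2.930000 − (-0.110000)) / (-11.764900 − 15.047900) = 2.930000 − (-35.765296)/(-26.812800) = 1.596111
h(1.596111) = 2.275763
t₃ = 1.596111 − 2.275763·(1.596111 − 2.930000) / (2.275763 − (-11.764900)) = 1.596111 − (-3.035615)/(14.040663) = 1.812313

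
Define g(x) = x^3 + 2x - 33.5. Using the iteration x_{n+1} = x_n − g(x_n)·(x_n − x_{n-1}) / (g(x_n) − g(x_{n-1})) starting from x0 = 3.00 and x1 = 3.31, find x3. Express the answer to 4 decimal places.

3.0170

g(3.00) = -0.500000, g(3.31) = 9.384691
x2 = 3.310000 − 9.384691·(3.310000 − 3.000000) / (9.384691 − (-0.500000)) = 3.310000 − (2.909254)/(9.884691) = 3.015681
g(3.015681) = -0.043040
x3 = 3.015681 − (-0.043040)·(3.015681 − 3.310000) / (-0.043040 − 9.384691) = 3.015681 − (0.012667)/(-9.427731) = 3.017024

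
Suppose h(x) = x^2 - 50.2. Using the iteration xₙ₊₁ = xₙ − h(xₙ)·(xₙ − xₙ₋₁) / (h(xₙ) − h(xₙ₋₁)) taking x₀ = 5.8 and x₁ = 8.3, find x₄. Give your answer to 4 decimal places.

h(5.8) = -16.560000, h(8.3) = 18.690000
x₂ = 8.300000 − 18.690000·(8.300000 − 5.800000) / (18.690000 − (-16.560000)) = 8.300000 − (46.725000)/(35.250000) = 6.974468
h(6.974468) = -1.556795
x₃ = 6.974468 − (-1.556795)·(6.974468 − 8.300000) / (-1.556795 − 18.690000) = 6.974468 − (2.063581)/(-20.246795) = 7.076389
h(7.076389) = -0.124712
x₄ = 7.076389 − (-0.124712)·(7.076389 − 6.974468) / (-0.124712 − (-1.556795)) = 7.076389 − (-0.012711)/(1.432083) = 7.085265

7.0853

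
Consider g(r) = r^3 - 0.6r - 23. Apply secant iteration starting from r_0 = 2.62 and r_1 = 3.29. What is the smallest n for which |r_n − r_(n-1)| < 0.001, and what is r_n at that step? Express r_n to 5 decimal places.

n = 5, r_n = 2.91418

g(2.62) = -6.5872720, g(3.29) = 10.6372890
r_2 = 3.2900000 − 10.6372890·(0.6700000)/(17.2245610) = 2.8762313;  |Δ| = 0.4137687
g(2.8762313) = -0.9315206
r_3 = 2.8762313 − (-0.9315206)·(-0.4137687)/(-11.5688096) = 2.9095480;  |Δ| = 0.0333167
g(2.9095480) = -0.1150390
r_4 = 2.9095480 − (-0.1150390)·(0.0333167)/(0.8164816) = 2.9142422;  |Δ| = 0.0046942
g(2.9142422) = 0.0015523
r_5 = 2.9142422 − 0.0015523·(0.0046942)/(0.1165914) = 2.9141797;  |Δ| = 0.0000625
|r_5 − r_4| = 0.0000625 < 0.001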